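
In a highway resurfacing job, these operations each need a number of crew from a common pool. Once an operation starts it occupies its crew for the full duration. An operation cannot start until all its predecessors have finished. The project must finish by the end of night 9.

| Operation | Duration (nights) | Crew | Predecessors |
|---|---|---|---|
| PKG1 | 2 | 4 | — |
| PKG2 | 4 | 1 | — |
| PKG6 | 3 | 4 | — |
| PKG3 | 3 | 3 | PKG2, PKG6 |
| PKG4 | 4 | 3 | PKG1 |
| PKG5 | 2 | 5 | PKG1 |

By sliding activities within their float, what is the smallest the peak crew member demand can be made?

Early-start (PKG1@1, PKG2@1, PKG6@1, PKG3@5, PKG4@3, PKG5@3) gives peak 13: n1:9  n2:9  n3:13  n4:9  n5:6  n6:6  n7:3  n8:0  n9:0.
Shift PKG6→3, PKG3→6, PKG5→7.
Schedule PKG1@1, PKG2@1, PKG6@3, PKG3@6, PKG4@3, PKG5@7: n1:5  n2:5  n3:8  n4:8  n5:7  n6:6  n7:8  n8:8  n9:0 — peak 8.

8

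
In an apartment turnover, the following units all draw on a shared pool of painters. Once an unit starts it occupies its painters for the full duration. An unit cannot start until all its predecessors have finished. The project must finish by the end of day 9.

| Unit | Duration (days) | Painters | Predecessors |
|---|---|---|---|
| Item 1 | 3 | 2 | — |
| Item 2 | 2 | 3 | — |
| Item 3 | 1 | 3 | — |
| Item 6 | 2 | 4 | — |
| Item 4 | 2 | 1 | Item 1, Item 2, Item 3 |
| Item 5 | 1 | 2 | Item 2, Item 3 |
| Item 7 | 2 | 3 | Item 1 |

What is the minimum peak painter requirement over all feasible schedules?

5

Early-start (Item 1@1, Item 2@1, Item 3@1, Item 6@1, Item 4@4, Item 5@3, Item 7@4) gives peak 12: d1:12  d2:9  d3:4  d4:4  d5:4  d6:0  d7:0  d8:0  d9:0.
Shift Item 3→3, Item 6→4, Item 5→6, Item 7→6.
Schedule Item 1@1, Item 2@1, Item 3@3, Item 6@4, Item 4@4, Item 5@6, Item 7@6: d1:5  d2:5  d3:5  d4:5  d5:5  d6:5  d7:3  d8:0  d9:0 — peak 5.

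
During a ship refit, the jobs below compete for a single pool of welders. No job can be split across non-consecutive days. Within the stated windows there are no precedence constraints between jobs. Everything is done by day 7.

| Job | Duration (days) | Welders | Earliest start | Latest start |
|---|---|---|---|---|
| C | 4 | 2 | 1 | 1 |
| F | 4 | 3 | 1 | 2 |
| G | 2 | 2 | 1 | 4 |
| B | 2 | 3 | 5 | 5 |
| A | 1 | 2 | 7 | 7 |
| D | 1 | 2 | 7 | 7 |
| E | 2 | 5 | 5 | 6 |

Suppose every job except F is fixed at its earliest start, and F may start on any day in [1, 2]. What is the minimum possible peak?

F@1: d1:7  d2:7  d3:5  d4:5  d5:8  d6:8  d7:4 → peak 8
F@2: d1:4  d2:7  d3:5  d4:5  d5:11  d6:8  d7:4 → peak 11
Best is F@1, peak 8.

8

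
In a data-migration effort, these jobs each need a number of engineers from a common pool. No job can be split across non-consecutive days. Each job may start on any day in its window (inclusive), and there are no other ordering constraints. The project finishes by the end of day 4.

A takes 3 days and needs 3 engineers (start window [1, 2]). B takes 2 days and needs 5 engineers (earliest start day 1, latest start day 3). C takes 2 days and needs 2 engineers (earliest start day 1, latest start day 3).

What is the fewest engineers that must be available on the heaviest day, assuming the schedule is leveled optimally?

Early-start (A@1, B@1, C@1) gives peak 10: d1:10  d2:10  d3:3  d4:0.
Shift C→3.
Schedule A@1, B@1, C@3: d1:8  d2:8  d3:5  d4:2 — peak 8.
No arrangement of the 18 feasible schedules does better.

8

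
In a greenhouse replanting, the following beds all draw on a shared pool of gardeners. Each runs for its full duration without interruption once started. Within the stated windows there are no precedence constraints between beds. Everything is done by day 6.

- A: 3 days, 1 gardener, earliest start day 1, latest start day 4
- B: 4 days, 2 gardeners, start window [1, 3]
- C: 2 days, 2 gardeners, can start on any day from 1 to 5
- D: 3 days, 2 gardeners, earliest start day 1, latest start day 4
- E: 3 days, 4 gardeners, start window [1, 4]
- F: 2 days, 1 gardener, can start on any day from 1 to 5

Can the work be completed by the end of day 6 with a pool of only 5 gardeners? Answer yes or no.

Total gardener-days = 35; over 6 days the average is 35/6 > 5, so some day must exceed 5.

no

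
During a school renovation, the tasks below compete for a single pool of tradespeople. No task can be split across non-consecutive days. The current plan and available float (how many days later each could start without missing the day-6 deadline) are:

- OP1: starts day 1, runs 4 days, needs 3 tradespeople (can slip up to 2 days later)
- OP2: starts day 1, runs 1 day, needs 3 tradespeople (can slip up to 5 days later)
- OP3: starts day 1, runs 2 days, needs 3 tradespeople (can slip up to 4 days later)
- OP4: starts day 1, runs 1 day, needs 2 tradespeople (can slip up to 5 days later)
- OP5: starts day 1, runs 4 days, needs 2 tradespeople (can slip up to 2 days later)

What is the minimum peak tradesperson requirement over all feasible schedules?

6

Early-start (OP1@1, OP2@1, OP3@1, OP4@1, OP5@1) gives peak 13: d1:13  d2:8  d3:5  d4:5  d5:0  d6:0.
Shift OP3→5, OP4→2, OP5→3.
Schedule OP1@1, OP2@1, OP3@5, OP4@2, OP5@3: d1:6  d2:5  d3:5  d4:5  d5:5  d6:5 — peak 6.
Total tradesperson-days = 31 over 6 days ⇒ peak ≥ ⌈31/6⌉ = 6, so 6 is optimal.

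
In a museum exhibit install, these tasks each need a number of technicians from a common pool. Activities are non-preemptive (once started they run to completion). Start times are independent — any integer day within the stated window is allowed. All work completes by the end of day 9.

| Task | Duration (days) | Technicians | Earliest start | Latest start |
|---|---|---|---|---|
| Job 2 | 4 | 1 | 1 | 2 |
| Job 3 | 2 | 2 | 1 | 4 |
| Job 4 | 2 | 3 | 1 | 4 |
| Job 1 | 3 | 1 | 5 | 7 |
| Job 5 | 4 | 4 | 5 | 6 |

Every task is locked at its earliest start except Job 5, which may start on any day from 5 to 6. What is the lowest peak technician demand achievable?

6

Job 5@5: d1:6  d2:6  d3:1  d4:1  d5:5  d6:5  d7:5  d8:4  d9:0 → peak 6
Job 5@6: d1:6  d2:6  d3:1  d4:1  d5:1  d6:5  d7:5  d8:4  d9:4 → peak 6
Best is Job 5@5, peak 6.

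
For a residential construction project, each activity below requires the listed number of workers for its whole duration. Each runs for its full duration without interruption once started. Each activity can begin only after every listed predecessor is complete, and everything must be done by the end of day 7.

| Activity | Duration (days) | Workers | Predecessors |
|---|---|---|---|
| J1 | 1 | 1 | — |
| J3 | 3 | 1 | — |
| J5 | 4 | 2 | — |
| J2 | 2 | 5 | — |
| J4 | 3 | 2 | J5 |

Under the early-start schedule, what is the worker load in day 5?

2

At early start, day 5 has: J4.
Demand: 2 = 2.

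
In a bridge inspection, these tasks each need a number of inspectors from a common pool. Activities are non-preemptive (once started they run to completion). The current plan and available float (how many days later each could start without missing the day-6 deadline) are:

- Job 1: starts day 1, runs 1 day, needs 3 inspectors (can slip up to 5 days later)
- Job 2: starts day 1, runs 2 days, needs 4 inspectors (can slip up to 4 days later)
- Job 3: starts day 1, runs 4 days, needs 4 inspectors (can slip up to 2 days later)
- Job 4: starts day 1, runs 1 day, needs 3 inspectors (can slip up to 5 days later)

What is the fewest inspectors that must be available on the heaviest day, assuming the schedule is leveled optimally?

7

Early-start (Job 1@1, Job 2@1, Job 3@1, Job 4@1) gives peak 14: d1:14  d2:8  d3:4  d4:4  d5:0  d6:0.
Shift Job 3→3, Job 4→2.
Schedule Job 1@1, Job 2@1, Job 3@3, Job 4@2: d1:7  d2:7  d3:4  d4:4  d5:4  d6:4 — peak 7.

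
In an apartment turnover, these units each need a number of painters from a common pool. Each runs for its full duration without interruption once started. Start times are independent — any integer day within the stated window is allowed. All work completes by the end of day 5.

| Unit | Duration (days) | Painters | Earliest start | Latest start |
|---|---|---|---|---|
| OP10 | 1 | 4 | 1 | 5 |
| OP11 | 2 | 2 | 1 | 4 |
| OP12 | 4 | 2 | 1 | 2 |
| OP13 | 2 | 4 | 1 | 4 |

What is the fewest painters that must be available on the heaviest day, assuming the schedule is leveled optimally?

6

Early-start (OP10@1, OP11@1, OP12@1, OP13@1) gives peak 12: d1:12  d2:8  d3:2  d4:2  d5:0.
Shift OP12→2, OP13→3.
Schedule OP10@1, OP11@1, OP12@2, OP13@3: d1:6  d2:4  d3:6  d4:6  d5:2 — peak 6.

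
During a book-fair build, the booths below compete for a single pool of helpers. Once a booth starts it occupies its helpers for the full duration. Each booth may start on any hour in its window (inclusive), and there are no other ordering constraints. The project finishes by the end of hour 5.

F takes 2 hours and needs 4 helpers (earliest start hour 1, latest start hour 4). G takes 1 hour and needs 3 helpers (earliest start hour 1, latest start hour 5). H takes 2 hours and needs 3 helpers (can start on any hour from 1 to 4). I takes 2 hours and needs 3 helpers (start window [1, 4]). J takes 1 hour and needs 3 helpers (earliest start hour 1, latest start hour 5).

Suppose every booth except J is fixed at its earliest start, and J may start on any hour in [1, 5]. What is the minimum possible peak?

13

J@1: h1:16  h2:10  h3:0  h4:0  h5:0 → peak 16
J@2: h1:13  h2:13  h3:0  h4:0  h5:0 → peak 13
J@3: h1:13  h2:10  h3:3  h4:0  h5:0 → peak 13
J@4: h1:13  h2:10  h3:0  h4:3  h5:0 → peak 13
J@5: h1:13  h2:10  h3:0  h4:0  h5:3 → peak 13
Best is J@2, peak 13.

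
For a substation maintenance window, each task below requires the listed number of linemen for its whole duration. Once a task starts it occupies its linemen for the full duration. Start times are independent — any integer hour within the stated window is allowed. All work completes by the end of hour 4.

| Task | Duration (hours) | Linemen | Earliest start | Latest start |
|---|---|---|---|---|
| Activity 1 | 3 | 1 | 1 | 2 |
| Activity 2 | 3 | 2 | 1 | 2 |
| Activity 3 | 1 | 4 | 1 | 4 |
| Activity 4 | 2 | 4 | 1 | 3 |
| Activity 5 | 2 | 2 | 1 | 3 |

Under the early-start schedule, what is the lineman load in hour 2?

At early start, hour 2 has: Activity 1, Activity 2, Activity 4, Activity 5.
Demand: 1 + 2 + 4 + 2 = 9.

9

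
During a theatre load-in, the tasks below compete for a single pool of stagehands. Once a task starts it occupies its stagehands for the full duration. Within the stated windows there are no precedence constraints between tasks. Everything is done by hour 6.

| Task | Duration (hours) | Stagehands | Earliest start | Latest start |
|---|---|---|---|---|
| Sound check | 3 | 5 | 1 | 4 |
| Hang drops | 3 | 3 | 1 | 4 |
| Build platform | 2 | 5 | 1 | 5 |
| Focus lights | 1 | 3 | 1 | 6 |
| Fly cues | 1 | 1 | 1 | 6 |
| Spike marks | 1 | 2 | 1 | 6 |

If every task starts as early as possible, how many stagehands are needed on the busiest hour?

19

Early-start schedule: Sound check@1, Hang drops@1, Build platform@1, Focus lights@1, Fly cues@1, Spike marks@1.
Load per hour: hour 1: 19, hour 2: 13, hour 3: 8, hour 4: 0, hour 5: 0, hour 6: 0.
Peak is 19.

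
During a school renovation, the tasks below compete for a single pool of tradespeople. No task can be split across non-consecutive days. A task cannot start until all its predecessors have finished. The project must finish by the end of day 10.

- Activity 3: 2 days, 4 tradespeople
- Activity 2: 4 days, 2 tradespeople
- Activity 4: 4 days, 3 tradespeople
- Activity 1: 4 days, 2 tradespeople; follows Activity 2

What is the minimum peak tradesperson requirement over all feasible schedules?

Early-start (Activity 3@1, Activity 2@1, Activity 4@1, Activity 1@5) gives peak 9: d1:9  d2:9  d3:5  d4:5  d5:2  d6:2  d7:2  d8:2  d9:0  d10:0.
Shift Activity 2→3, Activity 4→3, Activity 1→7.
Schedule Activity 3@1, Activity 2@3, Activity 4@3, Activity 1@7: d1:4  d2:4  d3:5  d4:5  d5:5  d6:5  d7:2  d8:2  d9:2  d10:2 — peak 5.

5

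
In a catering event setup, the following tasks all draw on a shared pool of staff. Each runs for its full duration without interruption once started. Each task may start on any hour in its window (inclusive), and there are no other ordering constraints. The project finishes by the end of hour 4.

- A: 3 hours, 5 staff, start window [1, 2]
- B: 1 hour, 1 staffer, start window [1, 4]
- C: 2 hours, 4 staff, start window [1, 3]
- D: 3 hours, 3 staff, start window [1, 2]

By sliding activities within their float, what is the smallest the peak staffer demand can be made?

12

Early-start (A@1, B@1, C@1, D@1) gives peak 13: h1:13  h2:12  h3:8  h4:0.
Shift D→2.
Schedule A@1, B@1, C@1, D@2: h1:10  h2:12  h3:8  h4:3 — peak 12.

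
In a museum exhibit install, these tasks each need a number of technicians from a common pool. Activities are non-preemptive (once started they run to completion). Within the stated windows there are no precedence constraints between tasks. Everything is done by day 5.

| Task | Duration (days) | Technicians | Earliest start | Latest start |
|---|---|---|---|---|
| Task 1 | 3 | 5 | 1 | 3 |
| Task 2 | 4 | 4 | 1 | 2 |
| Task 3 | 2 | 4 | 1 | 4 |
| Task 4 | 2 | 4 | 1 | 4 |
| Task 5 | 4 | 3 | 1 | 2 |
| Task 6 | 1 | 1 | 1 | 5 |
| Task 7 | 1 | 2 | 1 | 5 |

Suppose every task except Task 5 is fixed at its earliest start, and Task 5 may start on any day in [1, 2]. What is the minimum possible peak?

20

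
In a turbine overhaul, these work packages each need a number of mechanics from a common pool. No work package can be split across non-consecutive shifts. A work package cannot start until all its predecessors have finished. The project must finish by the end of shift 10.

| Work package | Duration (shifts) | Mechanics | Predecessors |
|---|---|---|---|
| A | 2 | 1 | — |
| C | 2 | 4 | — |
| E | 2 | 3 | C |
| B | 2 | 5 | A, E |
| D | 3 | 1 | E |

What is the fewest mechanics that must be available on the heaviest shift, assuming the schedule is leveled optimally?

Early-start (A@1, C@1, E@3, B@5, D@5) gives peak 6: s1:5  s2:5  s3:3  s4:3  s5:6  s6:6  s7:1  s8:0  s9:0  s10:0.
Shift D→7.
Schedule A@1, C@1, E@3, B@5, D@7: s1:5  s2:5  s3:3  s4:3  s5:5  s6:5  s7:1  s8:1  s9:1  s10:0 — peak 5.

5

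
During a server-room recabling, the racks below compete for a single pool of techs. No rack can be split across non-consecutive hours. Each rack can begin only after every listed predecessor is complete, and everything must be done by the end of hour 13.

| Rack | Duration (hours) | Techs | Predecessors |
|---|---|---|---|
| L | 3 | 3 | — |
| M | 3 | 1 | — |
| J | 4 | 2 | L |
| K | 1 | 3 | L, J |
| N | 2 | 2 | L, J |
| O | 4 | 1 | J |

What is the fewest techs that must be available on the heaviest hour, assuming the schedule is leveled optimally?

3

Early-start (L@1, M@1, J@4, K@8, N@8, O@8) gives peak 6: h1:4  h2:4  h3:4  h4:2  h5:2  h6:2  h7:2  h8:6  h9:3  h10:1  h11:1  h12:0  h13:0.
Shift M→4, N→9, O→9.
Schedule L@1, M@4, J@4, K@8, N@9, O@9: h1:3  h2:3  h3:3  h4:3  h5:3  h6:3  h7:2  h8:3  h9:3  h10:3  h11:1  h12:1  h13:0 — peak 3.
Total tech-hours = 31 over 13 hours ⇒ peak ≥ ⌈31/13⌉ = 3, so 3 is optimal.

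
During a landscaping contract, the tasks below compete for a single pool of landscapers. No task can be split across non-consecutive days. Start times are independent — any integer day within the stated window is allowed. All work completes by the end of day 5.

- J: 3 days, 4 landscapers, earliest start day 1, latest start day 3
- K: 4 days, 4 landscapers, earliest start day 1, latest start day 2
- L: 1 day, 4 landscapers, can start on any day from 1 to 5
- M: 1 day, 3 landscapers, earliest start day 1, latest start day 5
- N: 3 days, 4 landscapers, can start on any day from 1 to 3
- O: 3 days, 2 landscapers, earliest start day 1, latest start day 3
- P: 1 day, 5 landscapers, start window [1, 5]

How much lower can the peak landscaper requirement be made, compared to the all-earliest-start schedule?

12

Early-start peak: d1:26  d2:14  d3:14  d4:4  d5:0 ⇒ 26.
Leveled (J@1, K@1, L@1, M@2, N@3, O@1, P@4): d1:14  d2:13  d3:14  d4:13  d5:4 ⇒ 14.
Reduction 26 − 14 = 12.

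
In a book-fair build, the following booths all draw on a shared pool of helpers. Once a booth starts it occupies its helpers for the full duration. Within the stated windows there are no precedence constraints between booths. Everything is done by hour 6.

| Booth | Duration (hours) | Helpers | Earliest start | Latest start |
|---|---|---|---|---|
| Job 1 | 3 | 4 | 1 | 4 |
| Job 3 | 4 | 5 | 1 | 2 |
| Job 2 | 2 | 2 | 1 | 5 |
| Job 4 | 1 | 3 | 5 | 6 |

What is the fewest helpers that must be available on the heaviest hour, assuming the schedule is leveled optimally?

Early-start (Job 1@1, Job 3@1, Job 2@1, Job 4@5) gives peak 11: h1:11  h2:11  h3:9  h4:5  h5:3  h6:0.
Shift Job 2→4.
Schedule Job 1@1, Job 3@1, Job 2@4, Job 4@5: h1:9  h2:9  h3:9  h4:7  h5:5  h6:0 — peak 9.

9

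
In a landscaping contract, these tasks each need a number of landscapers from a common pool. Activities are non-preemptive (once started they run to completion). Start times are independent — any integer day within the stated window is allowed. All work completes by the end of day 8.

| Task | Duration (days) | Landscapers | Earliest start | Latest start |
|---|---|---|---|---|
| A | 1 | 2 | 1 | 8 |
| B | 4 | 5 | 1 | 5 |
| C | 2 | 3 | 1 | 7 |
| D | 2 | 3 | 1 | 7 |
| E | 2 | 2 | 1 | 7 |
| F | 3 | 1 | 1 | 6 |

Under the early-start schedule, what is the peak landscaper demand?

16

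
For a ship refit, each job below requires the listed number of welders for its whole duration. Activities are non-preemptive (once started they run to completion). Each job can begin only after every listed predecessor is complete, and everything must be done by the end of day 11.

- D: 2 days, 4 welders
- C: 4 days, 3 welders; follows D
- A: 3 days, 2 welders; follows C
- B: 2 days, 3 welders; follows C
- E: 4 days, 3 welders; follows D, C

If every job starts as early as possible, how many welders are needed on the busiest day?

Early-start schedule: D@1, C@3, A@7, B@7, E@7.
Load per day: day 1: 4, day 2: 4, day 3: 3, day 4: 3, day 5: 3, day 6: 3, day 7: 8, day 8: 8, day 9: 5, day 10: 3, day 11: 0.
Peak is 8.

8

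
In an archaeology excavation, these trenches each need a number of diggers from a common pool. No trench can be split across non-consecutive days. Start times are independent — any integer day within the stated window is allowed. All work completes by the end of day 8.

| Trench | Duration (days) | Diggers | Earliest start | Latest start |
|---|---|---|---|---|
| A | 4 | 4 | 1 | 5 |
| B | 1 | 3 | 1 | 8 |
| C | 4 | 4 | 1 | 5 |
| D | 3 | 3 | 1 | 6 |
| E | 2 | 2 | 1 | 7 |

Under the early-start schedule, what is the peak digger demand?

16

Early-start schedule: A@1, B@1, C@1, D@1, E@1.
Load per day: day 1: 16, day 2: 13, day 3: 11, day 4: 8, day 5: 0, day 6: 0, day 7: 0, day 8: 0.
Peak is 16.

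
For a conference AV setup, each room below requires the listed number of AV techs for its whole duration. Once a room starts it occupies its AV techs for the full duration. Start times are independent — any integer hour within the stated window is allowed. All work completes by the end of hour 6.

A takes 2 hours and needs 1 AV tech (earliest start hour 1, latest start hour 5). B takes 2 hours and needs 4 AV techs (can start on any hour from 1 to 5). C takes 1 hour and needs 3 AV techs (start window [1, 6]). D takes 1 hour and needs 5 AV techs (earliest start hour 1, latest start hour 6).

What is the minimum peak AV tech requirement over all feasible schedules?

Early-start (A@1, B@1, C@1, D@1) gives peak 13: h1:13  h2:5  h3:0  h4:0  h5:0  h6:0.
Shift C→3, D→4.
Schedule A@1, B@1, C@3, D@4: h1:5  h2:5  h3:3  h4:5  h5:0  h6:0 — peak 5.

5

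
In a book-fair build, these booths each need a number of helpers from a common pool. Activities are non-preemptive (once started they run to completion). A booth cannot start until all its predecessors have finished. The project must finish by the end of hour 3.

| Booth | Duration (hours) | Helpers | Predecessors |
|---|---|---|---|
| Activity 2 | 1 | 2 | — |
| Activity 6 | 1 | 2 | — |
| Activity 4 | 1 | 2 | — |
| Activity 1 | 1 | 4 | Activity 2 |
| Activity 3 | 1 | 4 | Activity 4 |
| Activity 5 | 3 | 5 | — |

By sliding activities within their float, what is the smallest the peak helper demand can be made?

Early-start (Activity 2@1, Activity 6@1, Activity 4@1, Activity 1@2, Activity 3@2, Activity 5@1) gives peak 13: h1:11  h2:13  h3:5.
Shift Activity 3→3.
Schedule Activity 2@1, Activity 6@1, Activity 4@1, Activity 1@2, Activity 3@3, Activity 5@1: h1:11  h2:9  h3:9 — peak 11.

11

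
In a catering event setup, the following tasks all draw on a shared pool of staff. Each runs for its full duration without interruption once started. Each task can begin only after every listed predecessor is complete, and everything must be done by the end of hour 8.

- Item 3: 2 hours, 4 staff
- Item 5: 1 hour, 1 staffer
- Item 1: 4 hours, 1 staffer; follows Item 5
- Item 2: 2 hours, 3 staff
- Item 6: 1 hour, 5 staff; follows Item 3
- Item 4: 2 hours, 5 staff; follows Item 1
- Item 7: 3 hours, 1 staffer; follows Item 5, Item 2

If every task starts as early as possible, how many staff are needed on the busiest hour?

Early-start schedule: Item 3@1, Item 5@1, Item 1@2, Item 2@1, Item 6@3, Item 4@6, Item 7@3.
Load per hour: hour 1: 8, hour 2: 8, hour 3: 7, hour 4: 2, hour 5: 2, hour 6: 5, hour 7: 5, hour 8: 0.
Peak is 8.

8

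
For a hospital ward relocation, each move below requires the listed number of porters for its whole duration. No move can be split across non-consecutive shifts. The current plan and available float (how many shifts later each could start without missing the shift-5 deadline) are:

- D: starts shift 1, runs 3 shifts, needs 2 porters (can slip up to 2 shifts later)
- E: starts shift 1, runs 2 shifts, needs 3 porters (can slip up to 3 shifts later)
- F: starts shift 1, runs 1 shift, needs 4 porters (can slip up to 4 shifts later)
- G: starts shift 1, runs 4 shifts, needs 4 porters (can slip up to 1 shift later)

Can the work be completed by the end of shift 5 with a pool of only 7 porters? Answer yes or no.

yes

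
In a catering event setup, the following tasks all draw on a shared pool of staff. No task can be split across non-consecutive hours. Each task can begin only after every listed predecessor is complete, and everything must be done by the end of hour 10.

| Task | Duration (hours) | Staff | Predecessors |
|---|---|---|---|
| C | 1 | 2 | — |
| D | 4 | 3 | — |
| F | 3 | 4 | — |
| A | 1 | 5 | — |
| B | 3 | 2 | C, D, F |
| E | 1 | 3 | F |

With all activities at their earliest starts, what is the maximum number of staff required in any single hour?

Early-start schedule: C@1, D@1, F@1, A@1, B@5, E@4.
Load per hour: hour 1: 14, hour 2: 7, hour 3: 7, hour 4: 6, hour 5: 2, hour 6: 2, hour 7: 2, hour 8: 0, hour 9: 0, hour 10: 0.
Peak is 14.

14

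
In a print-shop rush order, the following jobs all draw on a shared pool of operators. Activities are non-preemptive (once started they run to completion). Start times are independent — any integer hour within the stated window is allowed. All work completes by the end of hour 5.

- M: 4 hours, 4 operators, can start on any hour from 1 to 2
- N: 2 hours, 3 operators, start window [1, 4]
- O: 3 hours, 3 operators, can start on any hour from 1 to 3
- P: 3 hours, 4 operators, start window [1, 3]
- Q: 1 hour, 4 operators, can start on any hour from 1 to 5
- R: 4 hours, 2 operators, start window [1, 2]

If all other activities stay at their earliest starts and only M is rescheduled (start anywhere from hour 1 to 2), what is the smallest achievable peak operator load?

M@1: h1:20  h2:16  h3:13  h4:6  h5:0 → peak 20
M@2: h1:16  h2:16  h3:13  h4:6  h5:4 → peak 16
Best is M@2, peak 16.

16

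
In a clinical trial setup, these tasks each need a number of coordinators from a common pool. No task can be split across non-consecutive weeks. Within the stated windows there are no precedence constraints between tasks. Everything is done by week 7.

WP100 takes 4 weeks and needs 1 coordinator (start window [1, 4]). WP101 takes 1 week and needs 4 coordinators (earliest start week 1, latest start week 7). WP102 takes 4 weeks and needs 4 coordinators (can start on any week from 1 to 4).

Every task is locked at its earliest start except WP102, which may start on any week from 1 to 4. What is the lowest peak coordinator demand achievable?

5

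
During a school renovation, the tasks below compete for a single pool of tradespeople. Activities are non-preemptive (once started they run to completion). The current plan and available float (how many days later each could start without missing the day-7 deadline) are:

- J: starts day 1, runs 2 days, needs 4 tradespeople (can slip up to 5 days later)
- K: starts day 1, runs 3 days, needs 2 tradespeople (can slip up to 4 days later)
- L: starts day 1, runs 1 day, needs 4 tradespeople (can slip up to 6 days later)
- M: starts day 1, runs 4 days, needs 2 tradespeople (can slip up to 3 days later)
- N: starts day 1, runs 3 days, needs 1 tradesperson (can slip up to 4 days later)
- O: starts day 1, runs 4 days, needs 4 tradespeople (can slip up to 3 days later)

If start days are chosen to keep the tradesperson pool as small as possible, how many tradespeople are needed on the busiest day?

Early-start (J@1, K@1, L@1, M@1, N@1, O@1) gives peak 17: d1:17  d2:13  d3:9  d4:6  d5:0  d6:0  d7:0.
Shift L→3, M→4, O→4.
Schedule J@1, K@1, L@3, M@4, N@1, O@4: d1:7  d2:7  d3:7  d4:6  d5:6  d6:6  d7:6 — peak 7.
Total tradesperson-days = 45 over 7 days ⇒ peak ≥ ⌈45/7⌉ = 7, so 7 is optimal.

7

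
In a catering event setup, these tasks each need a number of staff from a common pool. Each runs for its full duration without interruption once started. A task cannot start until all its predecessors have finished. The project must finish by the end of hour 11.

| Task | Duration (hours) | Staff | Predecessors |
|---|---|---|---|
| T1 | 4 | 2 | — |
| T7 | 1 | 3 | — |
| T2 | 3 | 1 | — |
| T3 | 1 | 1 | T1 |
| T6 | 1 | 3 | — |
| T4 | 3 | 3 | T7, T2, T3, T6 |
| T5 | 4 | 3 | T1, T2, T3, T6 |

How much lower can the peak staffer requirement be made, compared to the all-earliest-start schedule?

Early-start peak: h1:9  h2:3  h3:3  h4:2  h5:1  h6:6  h7:6  h8:6  h9:3  h10:0  h11:0 ⇒ 9.
Leveled (T1@1, T7@1, T2@1, T3@5, T6@2, T4@6, T5@6): h1:6  h2:6  h3:3  h4:2  h5:1  h6:6  h7:6  h8:6  h9:3  h10:0  h11:0 ⇒ 6.
Reduction 9 − 6 = 3.

3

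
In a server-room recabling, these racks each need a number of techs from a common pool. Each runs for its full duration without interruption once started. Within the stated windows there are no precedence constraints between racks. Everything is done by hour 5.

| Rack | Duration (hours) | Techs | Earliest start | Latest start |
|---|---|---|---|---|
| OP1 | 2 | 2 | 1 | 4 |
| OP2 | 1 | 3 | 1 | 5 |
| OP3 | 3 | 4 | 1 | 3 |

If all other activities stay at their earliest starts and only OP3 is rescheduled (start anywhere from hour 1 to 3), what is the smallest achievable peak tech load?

5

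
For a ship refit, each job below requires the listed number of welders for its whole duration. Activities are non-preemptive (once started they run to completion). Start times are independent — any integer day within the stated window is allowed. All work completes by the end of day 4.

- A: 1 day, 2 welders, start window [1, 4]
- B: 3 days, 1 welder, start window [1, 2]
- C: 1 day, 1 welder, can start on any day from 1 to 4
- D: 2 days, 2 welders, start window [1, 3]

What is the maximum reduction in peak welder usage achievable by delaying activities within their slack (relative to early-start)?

Early-start peak: d1:6  d2:3  d3:1  d4:0 ⇒ 6.
Leveled (A@1, B@1, C@2, D@3): d1:3  d2:2  d3:3  d4:2 ⇒ 3.
Reduction 6 − 3 = 3.

3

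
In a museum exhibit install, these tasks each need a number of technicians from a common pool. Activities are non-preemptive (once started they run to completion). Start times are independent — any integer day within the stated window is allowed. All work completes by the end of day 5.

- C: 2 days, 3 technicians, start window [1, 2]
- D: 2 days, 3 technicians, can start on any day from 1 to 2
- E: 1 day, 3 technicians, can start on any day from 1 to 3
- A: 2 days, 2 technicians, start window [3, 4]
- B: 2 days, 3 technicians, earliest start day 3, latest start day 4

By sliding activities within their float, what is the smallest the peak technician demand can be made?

Early-start (C@1, D@1, E@1, A@3, B@3) gives peak 9: d1:9  d2:6  d3:5  d4:5  d5:0.
Shift E→3, B→4.
Schedule C@1, D@1, E@3, A@3, B@4: d1:6  d2:6  d3:5  d4:5  d5:3 — peak 6.

6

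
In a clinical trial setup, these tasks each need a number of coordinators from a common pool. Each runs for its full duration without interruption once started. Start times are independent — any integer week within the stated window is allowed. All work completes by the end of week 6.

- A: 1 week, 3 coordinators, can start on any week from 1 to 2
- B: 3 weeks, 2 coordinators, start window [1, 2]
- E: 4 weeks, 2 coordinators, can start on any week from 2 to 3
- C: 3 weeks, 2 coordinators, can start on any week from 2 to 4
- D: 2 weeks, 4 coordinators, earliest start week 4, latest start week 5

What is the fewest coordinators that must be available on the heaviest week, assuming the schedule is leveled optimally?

Early-start (A@1, B@1, E@2, C@2, D@4) gives peak 8: w1:5  w2:6  w3:6  w4:8  w5:6  w6:0.
Shift D→5.
Schedule A@1, B@1, E@2, C@2, D@5: w1:5  w2:6  w3:6  w4:4  w5:6  w6:4 — peak 6.
Total coordinator-weeks = 31 over 6 weeks ⇒ peak ≥ ⌈31/6⌉ = 6, so 6 is optimal.

6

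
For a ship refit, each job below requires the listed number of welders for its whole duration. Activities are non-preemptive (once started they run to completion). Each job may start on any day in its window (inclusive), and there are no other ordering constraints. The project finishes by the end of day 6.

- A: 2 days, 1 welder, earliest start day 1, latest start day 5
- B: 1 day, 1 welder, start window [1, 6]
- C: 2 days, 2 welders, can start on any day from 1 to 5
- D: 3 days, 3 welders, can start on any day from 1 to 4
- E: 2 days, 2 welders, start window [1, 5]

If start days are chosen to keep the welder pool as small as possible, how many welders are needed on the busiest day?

4

Early-start (A@1, B@1, C@1, D@1, E@1) gives peak 9: d1:9  d2:8  d3:3  d4:0  d5:0  d6:0.
Shift C→5, D→2, E→5.
Schedule A@1, B@1, C@5, D@2, E@5: d1:2  d2:4  d3:3  d4:3  d5:4  d6:4 — peak 4.
Total welder-days = 20 over 6 days ⇒ peak ≥ ⌈20/6⌉ = 4, so 4 is optimal.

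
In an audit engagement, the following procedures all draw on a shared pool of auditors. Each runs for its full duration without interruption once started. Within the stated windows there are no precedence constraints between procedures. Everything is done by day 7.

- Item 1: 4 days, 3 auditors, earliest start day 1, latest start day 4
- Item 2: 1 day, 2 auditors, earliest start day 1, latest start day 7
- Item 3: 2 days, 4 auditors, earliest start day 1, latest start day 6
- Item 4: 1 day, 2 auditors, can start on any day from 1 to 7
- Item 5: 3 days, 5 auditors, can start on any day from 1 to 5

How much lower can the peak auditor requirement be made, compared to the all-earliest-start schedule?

Early-start peak: d1:16  d2:12  d3:8  d4:3  d5:0  d6:0  d7:0 ⇒ 16.
Leveled (Item 1@1, Item 2@1, Item 3@2, Item 4@1, Item 5@5): d1:7  d2:7  d3:7  d4:3  d5:5  d6:5  d7:5 ⇒ 7.
Reduction 16 − 7 = 9.

9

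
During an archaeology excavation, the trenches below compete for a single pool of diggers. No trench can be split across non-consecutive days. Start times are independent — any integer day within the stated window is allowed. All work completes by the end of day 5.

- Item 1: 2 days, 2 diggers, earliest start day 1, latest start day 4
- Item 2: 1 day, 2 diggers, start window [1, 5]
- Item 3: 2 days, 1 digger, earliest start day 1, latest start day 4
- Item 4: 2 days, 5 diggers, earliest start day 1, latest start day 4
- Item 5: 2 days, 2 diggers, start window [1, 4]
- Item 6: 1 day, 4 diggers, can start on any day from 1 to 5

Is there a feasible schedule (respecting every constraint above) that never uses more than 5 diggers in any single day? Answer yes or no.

no

Total digger-days = 26; over 5 days the average is 26/5 > 5, so some day must exceed 5.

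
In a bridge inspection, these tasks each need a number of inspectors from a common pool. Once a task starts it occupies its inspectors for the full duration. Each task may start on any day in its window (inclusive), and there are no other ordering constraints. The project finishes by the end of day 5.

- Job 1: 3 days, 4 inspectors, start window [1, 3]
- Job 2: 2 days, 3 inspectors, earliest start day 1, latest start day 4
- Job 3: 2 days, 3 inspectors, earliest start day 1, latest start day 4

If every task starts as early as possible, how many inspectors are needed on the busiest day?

10

Early-start schedule: Job 1@1, Job 2@1, Job 3@1.
Load per day: day 1: 10, day 2: 10, day 3: 4, day 4: 0, day 5: 0.
Peak is 10.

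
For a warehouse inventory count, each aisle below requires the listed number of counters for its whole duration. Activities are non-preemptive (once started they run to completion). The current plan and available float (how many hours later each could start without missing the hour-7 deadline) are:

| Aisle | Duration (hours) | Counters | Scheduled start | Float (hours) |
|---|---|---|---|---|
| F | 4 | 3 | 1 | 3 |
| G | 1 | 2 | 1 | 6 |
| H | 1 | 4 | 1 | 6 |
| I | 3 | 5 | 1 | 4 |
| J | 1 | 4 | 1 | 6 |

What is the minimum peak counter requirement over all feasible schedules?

7

Early-start (F@1, G@1, H@1, I@1, J@1) gives peak 18: h1:18  h2:8  h3:8  h4:3  h5:0  h6:0  h7:0.
Shift H→2, I→5, J→3.
Schedule F@1, G@1, H@2, I@5, J@3: h1:5  h2:7  h3:7  h4:3  h5:5  h6:5  h7:5 — peak 7.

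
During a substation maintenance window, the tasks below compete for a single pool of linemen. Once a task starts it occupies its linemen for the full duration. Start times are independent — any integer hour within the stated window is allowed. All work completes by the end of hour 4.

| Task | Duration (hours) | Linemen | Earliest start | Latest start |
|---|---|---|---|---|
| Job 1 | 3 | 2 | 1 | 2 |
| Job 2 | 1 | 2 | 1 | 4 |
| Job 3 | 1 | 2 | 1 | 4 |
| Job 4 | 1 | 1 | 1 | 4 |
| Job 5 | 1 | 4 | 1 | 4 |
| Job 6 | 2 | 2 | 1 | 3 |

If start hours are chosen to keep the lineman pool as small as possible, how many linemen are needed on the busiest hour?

6

Early-start (Job 1@1, Job 2@1, Job 3@1, Job 4@1, Job 5@1, Job 6@1) gives peak 13: h1:13  h2:4  h3:2  h4:0.
Shift Job 4→2, Job 5→4, Job 6→2.
Schedule Job 1@1, Job 2@1, Job 3@1, Job 4@2, Job 5@4, Job 6@2: h1:6  h2:5  h3:4  h4:4 — peak 6.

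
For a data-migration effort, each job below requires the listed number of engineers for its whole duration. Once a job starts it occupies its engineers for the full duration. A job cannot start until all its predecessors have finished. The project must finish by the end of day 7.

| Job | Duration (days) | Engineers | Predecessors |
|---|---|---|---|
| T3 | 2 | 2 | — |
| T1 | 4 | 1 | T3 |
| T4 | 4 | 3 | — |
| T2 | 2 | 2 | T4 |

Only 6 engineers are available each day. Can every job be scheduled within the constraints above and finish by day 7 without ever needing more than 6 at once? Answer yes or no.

Schedule T3@1, T1@3, T4@1, T2@5: d1:5  d2:5  d3:4  d4:4  d5:3  d6:3  d7:0 — peak 5 ≤ 6.

yes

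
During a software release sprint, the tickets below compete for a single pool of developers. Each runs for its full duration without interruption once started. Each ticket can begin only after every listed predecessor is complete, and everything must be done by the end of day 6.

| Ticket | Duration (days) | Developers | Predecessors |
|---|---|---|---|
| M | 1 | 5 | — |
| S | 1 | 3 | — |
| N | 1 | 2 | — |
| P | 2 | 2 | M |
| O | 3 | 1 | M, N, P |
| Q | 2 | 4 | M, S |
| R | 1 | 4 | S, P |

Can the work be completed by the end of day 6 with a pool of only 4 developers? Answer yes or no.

Total developer-days = 29; over 6 days the average is 29/6 > 4, so some day must exceed 4.

no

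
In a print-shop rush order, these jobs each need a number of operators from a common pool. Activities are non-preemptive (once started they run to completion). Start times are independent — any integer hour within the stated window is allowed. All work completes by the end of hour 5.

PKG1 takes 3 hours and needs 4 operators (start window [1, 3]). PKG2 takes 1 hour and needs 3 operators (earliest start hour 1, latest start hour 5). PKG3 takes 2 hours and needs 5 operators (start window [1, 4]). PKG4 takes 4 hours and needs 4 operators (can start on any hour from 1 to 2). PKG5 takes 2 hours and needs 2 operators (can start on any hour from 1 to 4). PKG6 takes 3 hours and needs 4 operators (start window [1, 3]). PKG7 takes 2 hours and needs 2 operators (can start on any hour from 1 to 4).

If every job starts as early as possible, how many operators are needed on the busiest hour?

Early-start schedule: PKG1@1, PKG2@1, PKG3@1, PKG4@1, PKG5@1, PKG6@1, PKG7@1.
Load per hour: hour 1: 24, hour 2: 21, hour 3: 12, hour 4: 4, hour 5: 0.
Peak is 24.

24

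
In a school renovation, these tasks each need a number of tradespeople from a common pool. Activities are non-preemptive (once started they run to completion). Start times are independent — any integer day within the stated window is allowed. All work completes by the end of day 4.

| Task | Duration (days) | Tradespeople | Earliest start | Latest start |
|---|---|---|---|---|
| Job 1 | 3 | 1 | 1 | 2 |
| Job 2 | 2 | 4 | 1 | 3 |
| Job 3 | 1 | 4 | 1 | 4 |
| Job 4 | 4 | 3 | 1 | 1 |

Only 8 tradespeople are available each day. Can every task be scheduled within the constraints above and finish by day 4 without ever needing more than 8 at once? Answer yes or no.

Schedule Job 1@1, Job 2@1, Job 3@3, Job 4@1: d1:8  d2:8  d3:8  d4:3 — peak 8 ≤ 8.

yes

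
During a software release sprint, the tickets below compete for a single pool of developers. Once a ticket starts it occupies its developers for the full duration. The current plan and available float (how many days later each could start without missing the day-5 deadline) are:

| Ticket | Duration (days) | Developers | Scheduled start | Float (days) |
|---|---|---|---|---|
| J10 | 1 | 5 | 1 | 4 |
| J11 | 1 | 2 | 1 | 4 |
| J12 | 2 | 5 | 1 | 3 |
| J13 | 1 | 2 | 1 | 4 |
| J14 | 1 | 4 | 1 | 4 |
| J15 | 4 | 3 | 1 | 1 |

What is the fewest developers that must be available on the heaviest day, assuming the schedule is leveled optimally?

8

Early-start (J10@1, J11@1, J12@1, J13@1, J14@1, J15@1) gives peak 21: d1:21  d2:8  d3:3  d4:3  d5:0.
Shift J12→2, J13→4, J14→5, J15→2.
Schedule J10@1, J11@1, J12@2, J13@4, J14@5, J15@2: d1:7  d2:8  d3:8  d4:5  d5:7 — peak 8.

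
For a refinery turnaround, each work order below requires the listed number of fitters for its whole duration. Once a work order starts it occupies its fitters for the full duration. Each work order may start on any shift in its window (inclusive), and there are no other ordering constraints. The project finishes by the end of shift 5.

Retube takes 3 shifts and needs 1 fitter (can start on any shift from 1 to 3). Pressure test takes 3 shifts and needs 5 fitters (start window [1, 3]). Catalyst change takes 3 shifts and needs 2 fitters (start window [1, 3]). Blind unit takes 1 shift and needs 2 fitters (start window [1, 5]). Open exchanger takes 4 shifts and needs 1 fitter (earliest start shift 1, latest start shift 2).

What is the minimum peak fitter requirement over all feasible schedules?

9

Early-start (Retube@1, Pressure test@1, Catalyst change@1, Blind unit@1, Open exchanger@1) gives peak 11: s1:11  s2:9  s3:9  s4:1  s5:0.
Shift Blind unit→4.
Schedule Retube@1, Pressure test@1, Catalyst change@1, Blind unit@4, Open exchanger@1: s1:9  s2:9  s3:9  s4:3  s5:0 — peak 9.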